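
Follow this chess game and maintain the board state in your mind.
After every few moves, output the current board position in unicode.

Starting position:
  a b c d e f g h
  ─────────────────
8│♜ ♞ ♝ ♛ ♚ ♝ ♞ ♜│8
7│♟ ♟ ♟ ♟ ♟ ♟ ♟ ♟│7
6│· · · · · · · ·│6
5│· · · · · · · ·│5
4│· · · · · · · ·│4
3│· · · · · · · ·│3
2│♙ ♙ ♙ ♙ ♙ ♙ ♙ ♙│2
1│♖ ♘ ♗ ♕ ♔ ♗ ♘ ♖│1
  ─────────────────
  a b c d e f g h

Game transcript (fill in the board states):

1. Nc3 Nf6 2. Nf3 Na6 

  a b c d e f g h
  ─────────────────
8│♜ · ♝ ♛ ♚ ♝ · ♜│8
7│♟ ♟ ♟ ♟ ♟ ♟ ♟ ♟│7
6│♞ · · · · ♞ · ·│6
5│· · · · · · · ·│5
4│· · · · · · · ·│4
3│· · ♘ · · ♘ · ·│3
2│♙ ♙ ♙ ♙ ♙ ♙ ♙ ♙│2
1│♖ · ♗ ♕ ♔ ♗ · ♖│1
  ─────────────────
  a b c d e f g h

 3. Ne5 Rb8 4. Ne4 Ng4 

  a b c d e f g h
  ─────────────────
8│· ♜ ♝ ♛ ♚ ♝ · ♜│8
7│♟ ♟ ♟ ♟ ♟ ♟ ♟ ♟│7
6│♞ · · · · · · ·│6
5│· · · · ♘ · · ·│5
4│· · · · ♘ · ♞ ·│4
3│· · · · · · · ·│3
2│♙ ♙ ♙ ♙ ♙ ♙ ♙ ♙│2
1│♖ · ♗ ♕ ♔ ♗ · ♖│1
  ─────────────────
  a b c d e f g h

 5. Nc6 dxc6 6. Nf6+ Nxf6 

  a b c d e f g h
  ─────────────────
8│· ♜ ♝ ♛ ♚ ♝ · ♜│8
7│♟ ♟ ♟ · ♟ ♟ ♟ ♟│7
6│♞ · ♟ · · ♞ · ·│6
5│· · · · · · · ·│5
4│· · · · · · · ·│4
3│· · · · · · · ·│3
2│♙ ♙ ♙ ♙ ♙ ♙ ♙ ♙│2
1│♖ · ♗ ♕ ♔ ♗ · ♖│1
  ─────────────────
  a b c d e f g h

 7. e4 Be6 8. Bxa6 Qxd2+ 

  a b c d e f g h
  ─────────────────
8│· ♜ · · ♚ ♝ · ♜│8
7│♟ ♟ ♟ · ♟ ♟ ♟ ♟│7
6│♗ · ♟ · ♝ ♞ · ·│6
5│· · · · · · · ·│5
4│· · · · ♙ · · ·│4
3│· · · · · · · ·│3
2│♙ ♙ ♙ ♛ · ♙ ♙ ♙│2
1│♖ · ♗ ♕ ♔ · · ♖│1
  ─────────────────
  a b c d e f g h

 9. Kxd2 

  a b c d e f g h
  ─────────────────
8│· ♜ · · ♚ ♝ · ♜│8
7│♟ ♟ ♟ · ♟ ♟ ♟ ♟│7
6│♗ · ♟ · ♝ ♞ · ·│6
5│· · · · · · · ·│5
4│· · · · ♙ · · ·│4
3│· · · · · · · ·│3
2│♙ ♙ ♙ ♔ · ♙ ♙ ♙│2
1│♖ · ♗ ♕ · · · ♖│1
  ─────────────────
  a b c d e f g h


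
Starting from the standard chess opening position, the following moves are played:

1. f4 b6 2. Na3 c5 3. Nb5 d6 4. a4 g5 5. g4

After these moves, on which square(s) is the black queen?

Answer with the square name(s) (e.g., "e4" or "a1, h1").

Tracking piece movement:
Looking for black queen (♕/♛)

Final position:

  a b c d e f g h
  ─────────────────
8│♜ ♞ ♝ ♛ ♚ ♝ ♞ ♜│8
7│♟ · · · ♟ ♟ · ♟│7
6│· ♟ · ♟ · · · ·│6
5│· ♘ ♟ · · · ♟ ·│5
4│♙ · · · · ♙ ♙ ·│4
3│· · · · · · · ·│3
2│· ♙ ♙ ♙ ♙ · · ♙│2
1│♖ · ♗ ♕ ♔ ♗ ♘ ♖│1
  ─────────────────
  a b c d e f g h


d8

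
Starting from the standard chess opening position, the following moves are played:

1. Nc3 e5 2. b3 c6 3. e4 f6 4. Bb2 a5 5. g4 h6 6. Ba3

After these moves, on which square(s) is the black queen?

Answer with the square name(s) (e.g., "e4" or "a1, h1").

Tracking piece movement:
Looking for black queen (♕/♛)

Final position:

  a b c d e f g h
  ─────────────────
8│♜ ♞ ♝ ♛ ♚ ♝ ♞ ♜│8
7│· ♟ · ♟ · · ♟ ·│7
6│· · ♟ · · ♟ · ♟│6
5│♟ · · · ♟ · · ·│5
4│· · · · ♙ · ♙ ·│4
3│♗ ♙ ♘ · · · · ·│3
2│♙ · ♙ ♙ · ♙ · ♙│2
1│♖ · · ♕ ♔ ♗ ♘ ♖│1
  ─────────────────
  a b c d e f g h


d8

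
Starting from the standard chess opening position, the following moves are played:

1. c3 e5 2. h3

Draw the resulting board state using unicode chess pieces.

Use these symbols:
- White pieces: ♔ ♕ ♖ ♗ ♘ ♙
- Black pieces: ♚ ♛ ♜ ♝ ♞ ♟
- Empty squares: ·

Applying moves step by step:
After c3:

♜ ♞ ♝ ♛ ♚ ♝ ♞ ♜
♟ ♟ ♟ ♟ ♟ ♟ ♟ ♟
· · · · · · · ·
· · · · · · · ·
· · · · · · · ·
· · ♙ · · · · ·
♙ ♙ · ♙ ♙ ♙ ♙ ♙
♖ ♘ ♗ ♕ ♔ ♗ ♘ ♖


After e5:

♜ ♞ ♝ ♛ ♚ ♝ ♞ ♜
♟ ♟ ♟ ♟ · ♟ ♟ ♟
· · · · · · · ·
· · · · ♟ · · ·
· · · · · · · ·
· · ♙ · · · · ·
♙ ♙ · ♙ ♙ ♙ ♙ ♙
♖ ♘ ♗ ♕ ♔ ♗ ♘ ♖


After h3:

♜ ♞ ♝ ♛ ♚ ♝ ♞ ♜
♟ ♟ ♟ ♟ · ♟ ♟ ♟
· · · · · · · ·
· · · · ♟ · · ·
· · · · · · · ·
· · ♙ · · · · ♙
♙ ♙ · ♙ ♙ ♙ ♙ ·
♖ ♘ ♗ ♕ ♔ ♗ ♘ ♖



  a b c d e f g h
  ─────────────────
8│♜ ♞ ♝ ♛ ♚ ♝ ♞ ♜│8
7│♟ ♟ ♟ ♟ · ♟ ♟ ♟│7
6│· · · · · · · ·│6
5│· · · · ♟ · · ·│5
4│· · · · · · · ·│4
3│· · ♙ · · · · ♙│3
2│♙ ♙ · ♙ ♙ ♙ ♙ ·│2
1│♖ ♘ ♗ ♕ ♔ ♗ ♘ ♖│1
  ─────────────────
  a b c d e f g h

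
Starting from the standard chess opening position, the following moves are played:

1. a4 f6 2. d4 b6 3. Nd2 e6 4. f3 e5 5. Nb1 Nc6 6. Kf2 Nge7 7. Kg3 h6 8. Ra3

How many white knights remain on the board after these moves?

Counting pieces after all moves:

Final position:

  a b c d e f g h
  ─────────────────
8│♜ · ♝ ♛ ♚ ♝ · ♜│8
7│♟ · ♟ ♟ ♞ · ♟ ·│7
6│· ♟ ♞ · · ♟ · ♟│6
5│· · · · ♟ · · ·│5
4│♙ · · ♙ · · · ·│4
3│♖ · · · · ♙ ♔ ·│3
2│· ♙ ♙ · ♙ · ♙ ♙│2
1│· ♘ ♗ ♕ · ♗ ♘ ♖│1
  ─────────────────
  a b c d e f g h


2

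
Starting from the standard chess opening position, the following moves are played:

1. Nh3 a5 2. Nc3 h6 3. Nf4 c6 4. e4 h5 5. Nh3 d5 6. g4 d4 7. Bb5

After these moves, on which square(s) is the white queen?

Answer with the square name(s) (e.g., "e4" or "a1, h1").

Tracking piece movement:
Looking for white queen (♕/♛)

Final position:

  a b c d e f g h
  ─────────────────
8│♜ ♞ ♝ ♛ ♚ ♝ ♞ ♜│8
7│· ♟ · · ♟ ♟ ♟ ·│7
6│· · ♟ · · · · ·│6
5│♟ ♗ · · · · · ♟│5
4│· · · ♟ ♙ · ♙ ·│4
3│· · ♘ · · · · ♘│3
2│♙ ♙ ♙ ♙ · ♙ · ♙│2
1│♖ · ♗ ♕ ♔ · · ♖│1
  ─────────────────
  a b c d e f g h


d1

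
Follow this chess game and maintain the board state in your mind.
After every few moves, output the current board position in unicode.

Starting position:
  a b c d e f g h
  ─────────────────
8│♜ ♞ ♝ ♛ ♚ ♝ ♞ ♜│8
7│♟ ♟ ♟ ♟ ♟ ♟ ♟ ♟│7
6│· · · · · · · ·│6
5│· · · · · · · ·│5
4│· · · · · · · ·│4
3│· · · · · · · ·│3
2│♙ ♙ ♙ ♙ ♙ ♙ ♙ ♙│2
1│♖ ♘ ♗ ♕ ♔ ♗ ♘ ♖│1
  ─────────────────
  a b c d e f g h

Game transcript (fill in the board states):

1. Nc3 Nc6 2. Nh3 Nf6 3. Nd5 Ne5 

  a b c d e f g h
  ─────────────────
8│♜ · ♝ ♛ ♚ ♝ · ♜│8
7│♟ ♟ ♟ ♟ ♟ ♟ ♟ ♟│7
6│· · · · · ♞ · ·│6
5│· · · ♘ ♞ · · ·│5
4│· · · · · · · ·│4
3│· · · · · · · ♘│3
2│♙ ♙ ♙ ♙ ♙ ♙ ♙ ♙│2
1│♖ · ♗ ♕ ♔ ♗ · ♖│1
  ─────────────────
  a b c d e f g h

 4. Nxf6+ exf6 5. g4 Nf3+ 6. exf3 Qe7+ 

  a b c d e f g h
  ─────────────────
8│♜ · ♝ · ♚ ♝ · ♜│8
7│♟ ♟ ♟ ♟ ♛ ♟ ♟ ♟│7
6│· · · · · ♟ · ·│6
5│· · · · · · · ·│5
4│· · · · · · ♙ ·│4
3│· · · · · ♙ · ♘│3
2│♙ ♙ ♙ ♙ · ♙ · ♙│2
1│♖ · ♗ ♕ ♔ ♗ · ♖│1
  ─────────────────
  a b c d e f g h

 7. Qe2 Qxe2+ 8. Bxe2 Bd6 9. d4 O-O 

  a b c d e f g h
  ─────────────────
8│♜ · ♝ · · ♜ ♚ ·│8
7│♟ ♟ ♟ ♟ · ♟ ♟ ♟│7
6│· · · ♝ · ♟ · ·│6
5│· · · · · · · ·│5
4│· · · ♙ · · ♙ ·│4
3│· · · · · ♙ · ♘│3
2│♙ ♙ ♙ · ♗ ♙ · ♙│2
1│♖ · ♗ · ♔ · · ♖│1
  ─────────────────
  a b c d e f g h

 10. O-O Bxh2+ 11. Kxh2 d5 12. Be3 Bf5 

  a b c d e f g h
  ─────────────────
8│♜ · · · · ♜ ♚ ·│8
7│♟ ♟ ♟ · · ♟ ♟ ♟│7
6│· · · · · ♟ · ·│6
5│· · · ♟ · ♝ · ·│5
4│· · · ♙ · · ♙ ·│4
3│· · · · ♗ ♙ · ♘│3
2│♙ ♙ ♙ · ♗ ♙ · ♔│2
1│♖ · · · · ♖ · ·│1
  ─────────────────
  a b c d e f g h

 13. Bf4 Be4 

  a b c d e f g h
  ─────────────────
8│♜ · · · · ♜ ♚ ·│8
7│♟ ♟ ♟ · · ♟ ♟ ♟│7
6│· · · · · ♟ · ·│6
5│· · · ♟ · · · ·│5
4│· · · ♙ ♝ ♗ ♙ ·│4
3│· · · · · ♙ · ♘│3
2│♙ ♙ ♙ · ♗ ♙ · ♔│2
1│♖ · · · · ♖ · ·│1
  ─────────────────
  a b c d e f g h


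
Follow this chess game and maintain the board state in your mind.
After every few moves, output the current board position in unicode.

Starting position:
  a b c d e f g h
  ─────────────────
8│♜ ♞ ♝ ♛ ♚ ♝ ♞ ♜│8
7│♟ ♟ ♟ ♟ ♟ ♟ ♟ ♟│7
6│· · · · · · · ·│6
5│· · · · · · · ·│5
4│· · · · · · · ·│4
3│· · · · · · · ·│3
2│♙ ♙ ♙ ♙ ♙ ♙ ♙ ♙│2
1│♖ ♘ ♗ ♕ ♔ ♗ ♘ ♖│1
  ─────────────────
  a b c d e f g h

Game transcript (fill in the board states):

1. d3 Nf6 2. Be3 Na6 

  a b c d e f g h
  ─────────────────
8│♜ · ♝ ♛ ♚ ♝ · ♜│8
7│♟ ♟ ♟ ♟ ♟ ♟ ♟ ♟│7
6│♞ · · · · ♞ · ·│6
5│· · · · · · · ·│5
4│· · · · · · · ·│4
3│· · · ♙ ♗ · · ·│3
2│♙ ♙ ♙ · ♙ ♙ ♙ ♙│2
1│♖ ♘ · ♕ ♔ ♗ ♘ ♖│1
  ─────────────────
  a b c d e f g h

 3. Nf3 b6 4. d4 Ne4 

  a b c d e f g h
  ─────────────────
8│♜ · ♝ ♛ ♚ ♝ · ♜│8
7│♟ · ♟ ♟ ♟ ♟ ♟ ♟│7
6│♞ ♟ · · · · · ·│6
5│· · · · · · · ·│5
4│· · · ♙ ♞ · · ·│4
3│· · · · ♗ ♘ · ·│3
2│♙ ♙ ♙ · ♙ ♙ ♙ ♙│2
1│♖ ♘ · ♕ ♔ ♗ · ♖│1
  ─────────────────
  a b c d e f g h

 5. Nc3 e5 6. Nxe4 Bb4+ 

  a b c d e f g h
  ─────────────────
8│♜ · ♝ ♛ ♚ · · ♜│8
7│♟ · ♟ ♟ · ♟ ♟ ♟│7
6│♞ ♟ · · · · · ·│6
5│· · · · ♟ · · ·│5
4│· ♝ · ♙ ♘ · · ·│4
3│· · · · ♗ ♘ · ·│3
2│♙ ♙ ♙ · ♙ ♙ ♙ ♙│2
1│♖ · · ♕ ♔ ♗ · ♖│1
  ─────────────────
  a b c d e f g h

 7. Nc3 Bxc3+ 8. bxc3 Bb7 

  a b c d e f g h
  ─────────────────
8│♜ · · ♛ ♚ · · ♜│8
7│♟ ♝ ♟ ♟ · ♟ ♟ ♟│7
6│♞ ♟ · · · · · ·│6
5│· · · · ♟ · · ·│5
4│· · · ♙ · · · ·│4
3│· · ♙ · ♗ ♘ · ·│3
2│♙ · ♙ · ♙ ♙ ♙ ♙│2
1│♖ · · ♕ ♔ ♗ · ♖│1
  ─────────────────
  a b c d e f g h



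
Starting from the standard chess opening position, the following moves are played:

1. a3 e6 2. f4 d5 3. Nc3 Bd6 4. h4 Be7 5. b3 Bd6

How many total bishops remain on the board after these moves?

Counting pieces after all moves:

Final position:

  a b c d e f g h
  ─────────────────
8│♜ ♞ ♝ ♛ ♚ · ♞ ♜│8
7│♟ ♟ ♟ · · ♟ ♟ ♟│7
6│· · · ♝ ♟ · · ·│6
5│· · · ♟ · · · ·│5
4│· · · · · ♙ · ♙│4
3│♙ ♙ ♘ · · · · ·│3
2│· · ♙ ♙ ♙ · ♙ ·│2
1│♖ · ♗ ♕ ♔ ♗ ♘ ♖│1
  ─────────────────
  a b c d e f g h


4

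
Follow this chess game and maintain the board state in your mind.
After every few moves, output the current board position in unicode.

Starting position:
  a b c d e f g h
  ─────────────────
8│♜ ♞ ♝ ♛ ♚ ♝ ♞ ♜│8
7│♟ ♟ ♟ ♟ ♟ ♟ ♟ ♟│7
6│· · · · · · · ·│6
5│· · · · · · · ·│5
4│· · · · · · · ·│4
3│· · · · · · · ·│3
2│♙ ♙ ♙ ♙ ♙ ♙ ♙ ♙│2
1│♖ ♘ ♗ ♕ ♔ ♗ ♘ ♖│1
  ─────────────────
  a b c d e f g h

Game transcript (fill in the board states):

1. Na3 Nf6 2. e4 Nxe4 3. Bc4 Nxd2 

  a b c d e f g h
  ─────────────────
8│♜ ♞ ♝ ♛ ♚ ♝ · ♜│8
7│♟ ♟ ♟ ♟ ♟ ♟ ♟ ♟│7
6│· · · · · · · ·│6
5│· · · · · · · ·│5
4│· · ♗ · · · · ·│4
3│♘ · · · · · · ·│3
2│♙ ♙ ♙ ♞ · ♙ ♙ ♙│2
1│♖ · ♗ ♕ ♔ · ♘ ♖│1
  ─────────────────
  a b c d e f g h

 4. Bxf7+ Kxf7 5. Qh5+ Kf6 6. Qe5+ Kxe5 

  a b c d e f g h
  ─────────────────
8│♜ ♞ ♝ ♛ · ♝ · ♜│8
7│♟ ♟ ♟ ♟ ♟ · ♟ ♟│7
6│· · · · · · · ·│6
5│· · · · ♚ · · ·│5
4│· · · · · · · ·│4
3│♘ · · · · · · ·│3
2│♙ ♙ ♙ ♞ · ♙ ♙ ♙│2
1│♖ · ♗ · ♔ · ♘ ♖│1
  ─────────────────
  a b c d e f g h

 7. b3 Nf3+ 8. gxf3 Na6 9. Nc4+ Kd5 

  a b c d e f g h
  ─────────────────
8│♜ · ♝ ♛ · ♝ · ♜│8
7│♟ ♟ ♟ ♟ ♟ · ♟ ♟│7
6│♞ · · · · · · ·│6
5│· · · ♚ · · · ·│5
4│· · ♘ · · · · ·│4
3│· ♙ · · · ♙ · ·│3
2│♙ · ♙ · · ♙ · ♙│2
1│♖ · ♗ · ♔ · ♘ ♖│1
  ─────────────────
  a b c d e f g h

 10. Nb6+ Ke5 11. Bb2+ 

  a b c d e f g h
  ─────────────────
8│♜ · ♝ ♛ · ♝ · ♜│8
7│♟ ♟ ♟ ♟ ♟ · ♟ ♟│7
6│♞ ♘ · · · · · ·│6
5│· · · · ♚ · · ·│5
4│· · · · · · · ·│4
3│· ♙ · · · ♙ · ·│3
2│♙ ♗ ♙ · · ♙ · ♙│2
1│♖ · · · ♔ · ♘ ♖│1
  ─────────────────
  a b c d e f g h


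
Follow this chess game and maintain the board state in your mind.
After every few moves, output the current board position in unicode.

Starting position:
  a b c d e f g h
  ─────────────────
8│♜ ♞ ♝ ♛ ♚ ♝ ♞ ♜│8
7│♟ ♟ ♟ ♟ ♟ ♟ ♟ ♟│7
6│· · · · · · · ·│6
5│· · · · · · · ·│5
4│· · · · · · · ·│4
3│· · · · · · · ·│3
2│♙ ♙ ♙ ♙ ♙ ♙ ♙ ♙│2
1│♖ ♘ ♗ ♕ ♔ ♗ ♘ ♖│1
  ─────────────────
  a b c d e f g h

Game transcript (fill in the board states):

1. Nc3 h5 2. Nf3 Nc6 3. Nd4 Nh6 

  a b c d e f g h
  ─────────────────
8│♜ · ♝ ♛ ♚ ♝ · ♜│8
7│♟ ♟ ♟ ♟ ♟ ♟ ♟ ·│7
6│· · ♞ · · · · ♞│6
5│· · · · · · · ♟│5
4│· · · ♘ · · · ·│4
3│· · ♘ · · · · ·│3
2│♙ ♙ ♙ ♙ ♙ ♙ ♙ ♙│2
1│♖ · ♗ ♕ ♔ ♗ · ♖│1
  ─────────────────
  a b c d e f g h

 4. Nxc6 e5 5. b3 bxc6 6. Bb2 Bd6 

  a b c d e f g h
  ─────────────────
8│♜ · ♝ ♛ ♚ · · ♜│8
7│♟ · ♟ ♟ · ♟ ♟ ·│7
6│· · ♟ ♝ · · · ♞│6
5│· · · · ♟ · · ♟│5
4│· · · · · · · ·│4
3│· ♙ ♘ · · · · ·│3
2│♙ ♗ ♙ ♙ ♙ ♙ ♙ ♙│2
1│♖ · · ♕ ♔ ♗ · ♖│1
  ─────────────────
  a b c d e f g h

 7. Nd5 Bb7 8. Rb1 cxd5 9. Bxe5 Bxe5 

  a b c d e f g h
  ─────────────────
8│♜ · · ♛ ♚ · · ♜│8
7│♟ ♝ ♟ ♟ · ♟ ♟ ·│7
6│· · · · · · · ♞│6
5│· · · ♟ ♝ · · ♟│5
4│· · · · · · · ·│4
3│· ♙ · · · · · ·│3
2│♙ · ♙ ♙ ♙ ♙ ♙ ♙│2
1│· ♖ · ♕ ♔ ♗ · ♖│1
  ─────────────────
  a b c d e f g h

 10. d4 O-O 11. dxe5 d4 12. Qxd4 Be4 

  a b c d e f g h
  ─────────────────
8│♜ · · ♛ · ♜ ♚ ·│8
7│♟ · ♟ ♟ · ♟ ♟ ·│7
6│· · · · · · · ♞│6
5│· · · · ♙ · · ♟│5
4│· · · ♕ ♝ · · ·│4
3│· ♙ · · · · · ·│3
2│♙ · ♙ · ♙ ♙ ♙ ♙│2
1│· ♖ · · ♔ ♗ · ♖│1
  ─────────────────
  a b c d e f g h

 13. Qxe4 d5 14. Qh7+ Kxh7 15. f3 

  a b c d e f g h
  ─────────────────
8│♜ · · ♛ · ♜ · ·│8
7│♟ · ♟ · · ♟ ♟ ♚│7
6│· · · · · · · ♞│6
5│· · · ♟ ♙ · · ♟│5
4│· · · · · · · ·│4
3│· ♙ · · · ♙ · ·│3
2│♙ · ♙ · ♙ · ♙ ♙│2
1│· ♖ · · ♔ ♗ · ♖│1
  ─────────────────
  a b c d e f g h


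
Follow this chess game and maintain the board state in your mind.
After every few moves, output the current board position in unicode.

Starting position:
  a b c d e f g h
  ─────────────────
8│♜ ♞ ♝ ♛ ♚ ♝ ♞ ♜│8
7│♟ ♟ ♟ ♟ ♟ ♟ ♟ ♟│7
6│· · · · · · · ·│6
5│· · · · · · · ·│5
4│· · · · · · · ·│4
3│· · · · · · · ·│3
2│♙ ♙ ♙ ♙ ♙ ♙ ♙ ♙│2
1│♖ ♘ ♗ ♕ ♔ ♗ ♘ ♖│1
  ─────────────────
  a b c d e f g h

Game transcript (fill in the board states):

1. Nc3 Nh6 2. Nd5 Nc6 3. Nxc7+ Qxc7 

  a b c d e f g h
  ─────────────────
8│♜ · ♝ · ♚ ♝ · ♜│8
7│♟ ♟ ♛ ♟ ♟ ♟ ♟ ♟│7
6│· · ♞ · · · · ♞│6
5│· · · · · · · ·│5
4│· · · · · · · ·│4
3│· · · · · · · ·│3
2│♙ ♙ ♙ ♙ ♙ ♙ ♙ ♙│2
1│♖ · ♗ ♕ ♔ ♗ ♘ ♖│1
  ─────────────────
  a b c d e f g h

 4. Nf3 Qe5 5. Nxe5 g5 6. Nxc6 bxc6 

  a b c d e f g h
  ─────────────────
8│♜ · ♝ · ♚ ♝ · ♜│8
7│♟ · · ♟ ♟ ♟ · ♟│7
6│· · ♟ · · · · ♞│6
5│· · · · · · ♟ ·│5
4│· · · · · · · ·│4
3│· · · · · · · ·│3
2│♙ ♙ ♙ ♙ ♙ ♙ ♙ ♙│2
1│♖ · ♗ ♕ ♔ ♗ · ♖│1
  ─────────────────
  a b c d e f g h

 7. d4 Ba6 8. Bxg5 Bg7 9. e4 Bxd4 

  a b c d e f g h
  ─────────────────
8│♜ · · · ♚ · · ♜│8
7│♟ · · ♟ ♟ ♟ · ♟│7
6│♝ · ♟ · · · · ♞│6
5│· · · · · · ♗ ·│5
4│· · · ♝ ♙ · · ·│4
3│· · · · · · · ·│3
2│♙ ♙ ♙ · · ♙ ♙ ♙│2
1│♖ · · ♕ ♔ ♗ · ♖│1
  ─────────────────
  a b c d e f g h

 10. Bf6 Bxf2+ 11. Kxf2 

  a b c d e f g h
  ─────────────────
8│♜ · · · ♚ · · ♜│8
7│♟ · · ♟ ♟ ♟ · ♟│7
6│♝ · ♟ · · ♗ · ♞│6
5│· · · · · · · ·│5
4│· · · · ♙ · · ·│4
3│· · · · · · · ·│3
2│♙ ♙ ♙ · · ♔ ♙ ♙│2
1│♖ · · ♕ · ♗ · ♖│1
  ─────────────────
  a b c d e f g h


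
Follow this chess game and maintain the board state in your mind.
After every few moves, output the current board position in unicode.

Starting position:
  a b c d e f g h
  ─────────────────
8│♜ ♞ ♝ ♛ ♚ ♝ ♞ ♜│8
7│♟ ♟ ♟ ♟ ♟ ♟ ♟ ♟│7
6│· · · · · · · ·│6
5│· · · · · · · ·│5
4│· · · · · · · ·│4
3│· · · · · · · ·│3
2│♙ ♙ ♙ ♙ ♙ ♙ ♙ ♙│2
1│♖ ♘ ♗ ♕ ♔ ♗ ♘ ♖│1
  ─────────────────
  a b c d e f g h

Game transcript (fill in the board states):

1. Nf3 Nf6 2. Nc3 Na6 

  a b c d e f g h
  ─────────────────
8│♜ · ♝ ♛ ♚ ♝ · ♜│8
7│♟ ♟ ♟ ♟ ♟ ♟ ♟ ♟│7
6│♞ · · · · ♞ · ·│6
5│· · · · · · · ·│5
4│· · · · · · · ·│4
3│· · ♘ · · ♘ · ·│3
2│♙ ♙ ♙ ♙ ♙ ♙ ♙ ♙│2
1│♖ · ♗ ♕ ♔ ♗ · ♖│1
  ─────────────────
  a b c d e f g h

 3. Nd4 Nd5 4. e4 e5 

  a b c d e f g h
  ─────────────────
8│♜ · ♝ ♛ ♚ ♝ · ♜│8
7│♟ ♟ ♟ ♟ · ♟ ♟ ♟│7
6│♞ · · · · · · ·│6
5│· · · ♞ ♟ · · ·│5
4│· · · ♘ ♙ · · ·│4
3│· · ♘ · · · · ·│3
2│♙ ♙ ♙ ♙ · ♙ ♙ ♙│2
1│♖ · ♗ ♕ ♔ ♗ · ♖│1
  ─────────────────
  a b c d e f g h

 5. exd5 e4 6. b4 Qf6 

  a b c d e f g h
  ─────────────────
8│♜ · ♝ · ♚ ♝ · ♜│8
7│♟ ♟ ♟ ♟ · ♟ ♟ ♟│7
6│♞ · · · · ♛ · ·│6
5│· · · ♙ · · · ·│5
4│· ♙ · ♘ ♟ · · ·│4
3│· · ♘ · · · · ·│3
2│♙ · ♙ ♙ · ♙ ♙ ♙│2
1│♖ · ♗ ♕ ♔ ♗ · ♖│1
  ─────────────────
  a b c d e f g h

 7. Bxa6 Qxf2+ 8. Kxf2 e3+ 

  a b c d e f g h
  ─────────────────
8│♜ · ♝ · ♚ ♝ · ♜│8
7│♟ ♟ ♟ ♟ · ♟ ♟ ♟│7
6│♗ · · · · · · ·│6
5│· · · ♙ · · · ·│5
4│· ♙ · ♘ · · · ·│4
3│· · ♘ · ♟ · · ·│3
2│♙ · ♙ ♙ · ♔ ♙ ♙│2
1│♖ · ♗ ♕ · · · ♖│1
  ─────────────────
  a b c d e f g h

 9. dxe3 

  a b c d e f g h
  ─────────────────
8│♜ · ♝ · ♚ ♝ · ♜│8
7│♟ ♟ ♟ ♟ · ♟ ♟ ♟│7
6│♗ · · · · · · ·│6
5│· · · ♙ · · · ·│5
4│· ♙ · ♘ · · · ·│4
3│· · ♘ · ♙ · · ·│3
2│♙ · ♙ · · ♔ ♙ ♙│2
1│♖ · ♗ ♕ · · · ♖│1
  ─────────────────
  a b c d e f g h


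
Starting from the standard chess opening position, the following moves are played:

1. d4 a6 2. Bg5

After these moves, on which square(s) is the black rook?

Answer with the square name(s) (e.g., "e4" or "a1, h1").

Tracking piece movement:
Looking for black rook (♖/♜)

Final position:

  a b c d e f g h
  ─────────────────
8│♜ ♞ ♝ ♛ ♚ ♝ ♞ ♜│8
7│· ♟ ♟ ♟ ♟ ♟ ♟ ♟│7
6│♟ · · · · · · ·│6
5│· · · · · · ♗ ·│5
4│· · · ♙ · · · ·│4
3│· · · · · · · ·│3
2│♙ ♙ ♙ · ♙ ♙ ♙ ♙│2
1│♖ ♘ · ♕ ♔ ♗ ♘ ♖│1
  ─────────────────
  a b c d e f g h


a8, h8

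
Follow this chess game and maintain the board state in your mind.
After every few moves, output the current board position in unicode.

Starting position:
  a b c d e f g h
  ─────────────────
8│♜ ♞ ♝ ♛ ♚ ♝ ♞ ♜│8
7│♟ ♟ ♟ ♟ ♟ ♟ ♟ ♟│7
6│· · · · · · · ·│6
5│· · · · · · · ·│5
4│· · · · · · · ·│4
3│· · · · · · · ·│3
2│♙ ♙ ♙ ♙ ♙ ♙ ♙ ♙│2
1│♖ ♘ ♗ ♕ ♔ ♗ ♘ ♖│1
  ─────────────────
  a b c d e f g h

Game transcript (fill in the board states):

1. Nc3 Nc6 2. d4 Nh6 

  a b c d e f g h
  ─────────────────
8│♜ · ♝ ♛ ♚ ♝ · ♜│8
7│♟ ♟ ♟ ♟ ♟ ♟ ♟ ♟│7
6│· · ♞ · · · · ♞│6
5│· · · · · · · ·│5
4│· · · ♙ · · · ·│4
3│· · ♘ · · · · ·│3
2│♙ ♙ ♙ · ♙ ♙ ♙ ♙│2
1│♖ · ♗ ♕ ♔ ♗ ♘ ♖│1
  ─────────────────
  a b c d e f g h

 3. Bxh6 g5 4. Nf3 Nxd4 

  a b c d e f g h
  ─────────────────
8│♜ · ♝ ♛ ♚ ♝ · ♜│8
7│♟ ♟ ♟ ♟ ♟ ♟ · ♟│7
6│· · · · · · · ♗│6
5│· · · · · · ♟ ·│5
4│· · · ♞ · · · ·│4
3│· · ♘ · · ♘ · ·│3
2│♙ ♙ ♙ · ♙ ♙ ♙ ♙│2
1│♖ · · ♕ ♔ ♗ · ♖│1
  ─────────────────
  a b c d e f g h

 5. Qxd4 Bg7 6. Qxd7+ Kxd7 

  a b c d e f g h
  ─────────────────
8│♜ · ♝ ♛ · · · ♜│8
7│♟ ♟ ♟ ♚ ♟ ♟ ♝ ♟│7
6│· · · · · · · ♗│6
5│· · · · · · ♟ ·│5
4│· · · · · · · ·│4
3│· · ♘ · · ♘ · ·│3
2│♙ ♙ ♙ · ♙ ♙ ♙ ♙│2
1│♖ · · · ♔ ♗ · ♖│1
  ─────────────────
  a b c d e f g h

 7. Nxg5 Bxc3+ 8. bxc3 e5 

  a b c d e f g h
  ─────────────────
8│♜ · ♝ ♛ · · · ♜│8
7│♟ ♟ ♟ ♚ · ♟ · ♟│7
6│· · · · · · · ♗│6
5│· · · · ♟ · ♘ ·│5
4│· · · · · · · ·│4
3│· · ♙ · · · · ·│3
2│♙ · ♙ · ♙ ♙ ♙ ♙│2
1│♖ · · · ♔ ♗ · ♖│1
  ─────────────────
  a b c d e f g h

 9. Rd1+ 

  a b c d e f g h
  ─────────────────
8│♜ · ♝ ♛ · · · ♜│8
7│♟ ♟ ♟ ♚ · ♟ · ♟│7
6│· · · · · · · ♗│6
5│· · · · ♟ · ♘ ·│5
4│· · · · · · · ·│4
3│· · ♙ · · · · ·│3
2│♙ · ♙ · ♙ ♙ ♙ ♙│2
1│· · · ♖ ♔ ♗ · ♖│1
  ─────────────────
  a b c d e f g h


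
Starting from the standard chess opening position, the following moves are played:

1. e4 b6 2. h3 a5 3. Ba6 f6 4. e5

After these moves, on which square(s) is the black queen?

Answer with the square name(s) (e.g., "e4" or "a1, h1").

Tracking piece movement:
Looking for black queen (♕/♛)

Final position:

  a b c d e f g h
  ─────────────────
8│♜ ♞ ♝ ♛ ♚ ♝ ♞ ♜│8
7│· · ♟ ♟ ♟ · ♟ ♟│7
6│♗ ♟ · · · ♟ · ·│6
5│♟ · · · ♙ · · ·│5
4│· · · · · · · ·│4
3│· · · · · · · ♙│3
2│♙ ♙ ♙ ♙ · ♙ ♙ ·│2
1│♖ ♘ ♗ ♕ ♔ · ♘ ♖│1
  ─────────────────
  a b c d e f g h


d8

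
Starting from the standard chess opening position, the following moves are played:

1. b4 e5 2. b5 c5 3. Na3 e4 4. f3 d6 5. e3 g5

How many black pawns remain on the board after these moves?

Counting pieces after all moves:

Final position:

  a b c d e f g h
  ─────────────────
8│♜ ♞ ♝ ♛ ♚ ♝ ♞ ♜│8
7│♟ ♟ · · · ♟ · ♟│7
6│· · · ♟ · · · ·│6
5│· ♙ ♟ · · · ♟ ·│5
4│· · · · ♟ · · ·│4
3│♘ · · · ♙ ♙ · ·│3
2│♙ · ♙ ♙ · · ♙ ♙│2
1│♖ · ♗ ♕ ♔ ♗ ♘ ♖│1
  ─────────────────
  a b c d e f g h


8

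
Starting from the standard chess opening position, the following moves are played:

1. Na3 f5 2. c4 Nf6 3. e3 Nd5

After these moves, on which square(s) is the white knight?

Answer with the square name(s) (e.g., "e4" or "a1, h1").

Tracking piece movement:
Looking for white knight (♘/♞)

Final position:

  a b c d e f g h
  ─────────────────
8│♜ ♞ ♝ ♛ ♚ ♝ · ♜│8
7│♟ ♟ ♟ ♟ ♟ · ♟ ♟│7
6│· · · · · · · ·│6
5│· · · ♞ · ♟ · ·│5
4│· · ♙ · · · · ·│4
3│♘ · · · ♙ · · ·│3
2│♙ ♙ · ♙ · ♙ ♙ ♙│2
1│♖ · ♗ ♕ ♔ ♗ ♘ ♖│1
  ─────────────────
  a b c d e f g h


a3, g1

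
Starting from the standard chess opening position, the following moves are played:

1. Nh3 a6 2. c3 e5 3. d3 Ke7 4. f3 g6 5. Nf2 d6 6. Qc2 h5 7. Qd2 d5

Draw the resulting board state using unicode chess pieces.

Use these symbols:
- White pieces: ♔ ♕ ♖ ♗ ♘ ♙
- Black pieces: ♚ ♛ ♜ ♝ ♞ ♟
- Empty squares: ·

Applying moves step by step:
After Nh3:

♜ ♞ ♝ ♛ ♚ ♝ ♞ ♜
♟ ♟ ♟ ♟ ♟ ♟ ♟ ♟
· · · · · · · ·
· · · · · · · ·
· · · · · · · ·
· · · · · · · ♘
♙ ♙ ♙ ♙ ♙ ♙ ♙ ♙
♖ ♘ ♗ ♕ ♔ ♗ · ♖


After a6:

♜ ♞ ♝ ♛ ♚ ♝ ♞ ♜
· ♟ ♟ ♟ ♟ ♟ ♟ ♟
♟ · · · · · · ·
· · · · · · · ·
· · · · · · · ·
· · · · · · · ♘
♙ ♙ ♙ ♙ ♙ ♙ ♙ ♙
♖ ♘ ♗ ♕ ♔ ♗ · ♖


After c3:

♜ ♞ ♝ ♛ ♚ ♝ ♞ ♜
· ♟ ♟ ♟ ♟ ♟ ♟ ♟
♟ · · · · · · ·
· · · · · · · ·
· · · · · · · ·
· · ♙ · · · · ♘
♙ ♙ · ♙ ♙ ♙ ♙ ♙
♖ ♘ ♗ ♕ ♔ ♗ · ♖


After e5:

♜ ♞ ♝ ♛ ♚ ♝ ♞ ♜
· ♟ ♟ ♟ · ♟ ♟ ♟
♟ · · · · · · ·
· · · · ♟ · · ·
· · · · · · · ·
· · ♙ · · · · ♘
♙ ♙ · ♙ ♙ ♙ ♙ ♙
♖ ♘ ♗ ♕ ♔ ♗ · ♖


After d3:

♜ ♞ ♝ ♛ ♚ ♝ ♞ ♜
· ♟ ♟ ♟ · ♟ ♟ ♟
♟ · · · · · · ·
· · · · ♟ · · ·
· · · · · · · ·
· · ♙ ♙ · · · ♘
♙ ♙ · · ♙ ♙ ♙ ♙
♖ ♘ ♗ ♕ ♔ ♗ · ♖


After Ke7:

♜ ♞ ♝ ♛ · ♝ ♞ ♜
· ♟ ♟ ♟ ♚ ♟ ♟ ♟
♟ · · · · · · ·
· · · · ♟ · · ·
· · · · · · · ·
· · ♙ ♙ · · · ♘
♙ ♙ · · ♙ ♙ ♙ ♙
♖ ♘ ♗ ♕ ♔ ♗ · ♖


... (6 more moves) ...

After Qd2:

♜ ♞ ♝ ♛ · ♝ ♞ ♜
· ♟ ♟ · ♚ ♟ · ·
♟ · · ♟ · · ♟ ·
· · · · ♟ · · ♟
· · · · · · · ·
· · ♙ ♙ · ♙ · ·
♙ ♙ · ♕ ♙ ♘ ♙ ♙
♖ ♘ ♗ · ♔ ♗ · ♖


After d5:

♜ ♞ ♝ ♛ · ♝ ♞ ♜
· ♟ ♟ · ♚ ♟ · ·
♟ · · · · · ♟ ·
· · · ♟ ♟ · · ♟
· · · · · · · ·
· · ♙ ♙ · ♙ · ·
♙ ♙ · ♕ ♙ ♘ ♙ ♙
♖ ♘ ♗ · ♔ ♗ · ♖



  a b c d e f g h
  ─────────────────
8│♜ ♞ ♝ ♛ · ♝ ♞ ♜│8
7│· ♟ ♟ · ♚ ♟ · ·│7
6│♟ · · · · · ♟ ·│6
5│· · · ♟ ♟ · · ♟│5
4│· · · · · · · ·│4
3│· · ♙ ♙ · ♙ · ·│3
2│♙ ♙ · ♕ ♙ ♘ ♙ ♙│2
1│♖ ♘ ♗ · ♔ ♗ · ♖│1
  ─────────────────
  a b c d e f g h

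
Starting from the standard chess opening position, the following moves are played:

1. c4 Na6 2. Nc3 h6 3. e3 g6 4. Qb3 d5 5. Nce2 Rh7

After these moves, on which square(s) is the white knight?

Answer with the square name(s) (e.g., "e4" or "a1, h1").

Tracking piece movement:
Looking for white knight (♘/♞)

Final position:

  a b c d e f g h
  ─────────────────
8│♜ · ♝ ♛ ♚ ♝ ♞ ·│8
7│♟ ♟ ♟ · ♟ ♟ · ♜│7
6│♞ · · · · · ♟ ♟│6
5│· · · ♟ · · · ·│5
4│· · ♙ · · · · ·│4
3│· ♕ · · ♙ · · ·│3
2│♙ ♙ · ♙ ♘ ♙ ♙ ♙│2
1│♖ · ♗ · ♔ ♗ ♘ ♖│1
  ─────────────────
  a b c d e f g h


e2, g1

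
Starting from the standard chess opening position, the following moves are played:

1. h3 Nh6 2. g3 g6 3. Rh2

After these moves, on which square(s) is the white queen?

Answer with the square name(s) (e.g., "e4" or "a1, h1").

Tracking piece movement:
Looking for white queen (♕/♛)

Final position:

  a b c d e f g h
  ─────────────────
8│♜ ♞ ♝ ♛ ♚ ♝ · ♜│8
7│♟ ♟ ♟ ♟ ♟ ♟ · ♟│7
6│· · · · · · ♟ ♞│6
5│· · · · · · · ·│5
4│· · · · · · · ·│4
3│· · · · · · ♙ ♙│3
2│♙ ♙ ♙ ♙ ♙ ♙ · ♖│2
1│♖ ♘ ♗ ♕ ♔ ♗ ♘ ·│1
  ─────────────────
  a b c d e f g h


d1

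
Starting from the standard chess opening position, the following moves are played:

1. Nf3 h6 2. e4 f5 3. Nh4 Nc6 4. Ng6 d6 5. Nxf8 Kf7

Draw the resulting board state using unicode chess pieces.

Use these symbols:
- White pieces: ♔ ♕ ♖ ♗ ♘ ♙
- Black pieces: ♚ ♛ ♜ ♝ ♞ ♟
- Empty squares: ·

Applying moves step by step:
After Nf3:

♜ ♞ ♝ ♛ ♚ ♝ ♞ ♜
♟ ♟ ♟ ♟ ♟ ♟ ♟ ♟
· · · · · · · ·
· · · · · · · ·
· · · · · · · ·
· · · · · ♘ · ·
♙ ♙ ♙ ♙ ♙ ♙ ♙ ♙
♖ ♘ ♗ ♕ ♔ ♗ · ♖


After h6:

♜ ♞ ♝ ♛ ♚ ♝ ♞ ♜
♟ ♟ ♟ ♟ ♟ ♟ ♟ ·
· · · · · · · ♟
· · · · · · · ·
· · · · · · · ·
· · · · · ♘ · ·
♙ ♙ ♙ ♙ ♙ ♙ ♙ ♙
♖ ♘ ♗ ♕ ♔ ♗ · ♖


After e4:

♜ ♞ ♝ ♛ ♚ ♝ ♞ ♜
♟ ♟ ♟ ♟ ♟ ♟ ♟ ·
· · · · · · · ♟
· · · · · · · ·
· · · · ♙ · · ·
· · · · · ♘ · ·
♙ ♙ ♙ ♙ · ♙ ♙ ♙
♖ ♘ ♗ ♕ ♔ ♗ · ♖


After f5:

♜ ♞ ♝ ♛ ♚ ♝ ♞ ♜
♟ ♟ ♟ ♟ ♟ · ♟ ·
· · · · · · · ♟
· · · · · ♟ · ·
· · · · ♙ · · ·
· · · · · ♘ · ·
♙ ♙ ♙ ♙ · ♙ ♙ ♙
♖ ♘ ♗ ♕ ♔ ♗ · ♖


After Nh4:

♜ ♞ ♝ ♛ ♚ ♝ ♞ ♜
♟ ♟ ♟ ♟ ♟ · ♟ ·
· · · · · · · ♟
· · · · · ♟ · ·
· · · · ♙ · · ♘
· · · · · · · ·
♙ ♙ ♙ ♙ · ♙ ♙ ♙
♖ ♘ ♗ ♕ ♔ ♗ · ♖


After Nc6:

♜ · ♝ ♛ ♚ ♝ ♞ ♜
♟ ♟ ♟ ♟ ♟ · ♟ ·
· · ♞ · · · · ♟
· · · · · ♟ · ·
· · · · ♙ · · ♘
· · · · · · · ·
♙ ♙ ♙ ♙ · ♙ ♙ ♙
♖ ♘ ♗ ♕ ♔ ♗ · ♖


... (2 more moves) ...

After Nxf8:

♜ · ♝ ♛ ♚ ♘ ♞ ♜
♟ ♟ ♟ · ♟ · ♟ ·
· · ♞ ♟ · · · ♟
· · · · · ♟ · ·
· · · · ♙ · · ·
· · · · · · · ·
♙ ♙ ♙ ♙ · ♙ ♙ ♙
♖ ♘ ♗ ♕ ♔ ♗ · ♖


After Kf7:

♜ · ♝ ♛ · ♘ ♞ ♜
♟ ♟ ♟ · ♟ ♚ ♟ ·
· · ♞ ♟ · · · ♟
· · · · · ♟ · ·
· · · · ♙ · · ·
· · · · · · · ·
♙ ♙ ♙ ♙ · ♙ ♙ ♙
♖ ♘ ♗ ♕ ♔ ♗ · ♖



  a b c d e f g h
  ─────────────────
8│♜ · ♝ ♛ · ♘ ♞ ♜│8
7│♟ ♟ ♟ · ♟ ♚ ♟ ·│7
6│· · ♞ ♟ · · · ♟│6
5│· · · · · ♟ · ·│5
4│· · · · ♙ · · ·│4
3│· · · · · · · ·│3
2│♙ ♙ ♙ ♙ · ♙ ♙ ♙│2
1│♖ ♘ ♗ ♕ ♔ ♗ · ♖│1
  ─────────────────
  a b c d e f g h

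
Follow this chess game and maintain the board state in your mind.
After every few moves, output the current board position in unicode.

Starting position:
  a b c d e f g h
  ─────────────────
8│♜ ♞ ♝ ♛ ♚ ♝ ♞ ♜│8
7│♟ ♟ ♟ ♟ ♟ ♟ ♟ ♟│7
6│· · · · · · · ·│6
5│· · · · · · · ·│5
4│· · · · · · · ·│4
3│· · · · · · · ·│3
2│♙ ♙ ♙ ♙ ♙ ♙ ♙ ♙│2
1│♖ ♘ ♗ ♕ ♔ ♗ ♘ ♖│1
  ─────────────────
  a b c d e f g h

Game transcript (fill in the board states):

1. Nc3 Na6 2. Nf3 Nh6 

  a b c d e f g h
  ─────────────────
8│♜ · ♝ ♛ ♚ ♝ · ♜│8
7│♟ ♟ ♟ ♟ ♟ ♟ ♟ ♟│7
6│♞ · · · · · · ♞│6
5│· · · · · · · ·│5
4│· · · · · · · ·│4
3│· · ♘ · · ♘ · ·│3
2│♙ ♙ ♙ ♙ ♙ ♙ ♙ ♙│2
1│♖ · ♗ ♕ ♔ ♗ · ♖│1
  ─────────────────
  a b c d e f g h

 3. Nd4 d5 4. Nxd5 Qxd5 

  a b c d e f g h
  ─────────────────
8│♜ · ♝ · ♚ ♝ · ♜│8
7│♟ ♟ ♟ · ♟ ♟ ♟ ♟│7
6│♞ · · · · · · ♞│6
5│· · · ♛ · · · ·│5
4│· · · ♘ · · · ·│4
3│· · · · · · · ·│3
2│♙ ♙ ♙ ♙ ♙ ♙ ♙ ♙│2
1│♖ · ♗ ♕ ♔ ♗ · ♖│1
  ─────────────────
  a b c d e f g h

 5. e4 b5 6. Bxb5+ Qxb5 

  a b c d e f g h
  ─────────────────
8│♜ · ♝ · ♚ ♝ · ♜│8
7│♟ · ♟ · ♟ ♟ ♟ ♟│7
6│♞ · · · · · · ♞│6
5│· ♛ · · · · · ·│5
4│· · · ♘ ♙ · · ·│4
3│· · · · · · · ·│3
2│♙ ♙ ♙ ♙ · ♙ ♙ ♙│2
1│♖ · ♗ ♕ ♔ · · ♖│1
  ─────────────────
  a b c d e f g h

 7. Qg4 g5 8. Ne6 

  a b c d e f g h
  ─────────────────
8│♜ · ♝ · ♚ ♝ · ♜│8
7│♟ · ♟ · ♟ ♟ · ♟│7
6│♞ · · · ♘ · · ♞│6
5│· ♛ · · · · ♟ ·│5
4│· · · · ♙ · ♕ ·│4
3│· · · · · · · ·│3
2│♙ ♙ ♙ ♙ · ♙ ♙ ♙│2
1│♖ · ♗ · ♔ · · ♖│1
  ─────────────────
  a b c d e f g h


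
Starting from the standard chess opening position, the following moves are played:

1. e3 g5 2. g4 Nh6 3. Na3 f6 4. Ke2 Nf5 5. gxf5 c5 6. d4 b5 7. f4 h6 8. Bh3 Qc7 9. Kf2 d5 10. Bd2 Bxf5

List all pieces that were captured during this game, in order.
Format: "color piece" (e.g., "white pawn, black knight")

Tracking captures:
  gxf5: captured black knight
  Bxf5: captured white pawn

black knight, white pawn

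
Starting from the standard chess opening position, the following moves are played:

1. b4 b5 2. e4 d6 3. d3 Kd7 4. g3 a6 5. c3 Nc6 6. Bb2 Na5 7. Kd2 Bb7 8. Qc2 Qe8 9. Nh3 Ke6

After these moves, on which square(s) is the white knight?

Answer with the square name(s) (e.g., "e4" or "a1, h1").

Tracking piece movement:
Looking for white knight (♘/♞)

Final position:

  a b c d e f g h
  ─────────────────
8│♜ · · · ♛ ♝ ♞ ♜│8
7│· ♝ ♟ · ♟ ♟ ♟ ♟│7
6│♟ · · ♟ ♚ · · ·│6
5│♞ ♟ · · · · · ·│5
4│· ♙ · · ♙ · · ·│4
3│· · ♙ ♙ · · ♙ ♘│3
2│♙ ♗ ♕ ♔ · ♙ · ♙│2
1│♖ ♘ · · · ♗ · ♖│1
  ─────────────────
  a b c d e f g h


b1, h3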